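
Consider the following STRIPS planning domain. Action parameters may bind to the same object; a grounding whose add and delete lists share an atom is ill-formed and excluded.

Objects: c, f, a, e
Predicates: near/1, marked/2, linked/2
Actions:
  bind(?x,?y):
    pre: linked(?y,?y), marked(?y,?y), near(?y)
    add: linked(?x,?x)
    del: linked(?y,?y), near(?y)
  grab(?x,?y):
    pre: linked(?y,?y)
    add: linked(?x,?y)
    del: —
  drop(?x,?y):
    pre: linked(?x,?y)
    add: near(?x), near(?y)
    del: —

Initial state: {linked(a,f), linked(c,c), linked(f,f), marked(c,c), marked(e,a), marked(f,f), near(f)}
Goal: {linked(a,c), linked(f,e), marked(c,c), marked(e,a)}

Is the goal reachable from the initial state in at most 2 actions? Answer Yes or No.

1. bind(e,f)  →  {linked(a,f), linked(c,c), linked(e,e), marked(c,c), marked(e,a), marked(f,f)}
2. grab(f,e)  →  {linked(a,f), linked(c,c), linked(e,e), linked(f,e), marked(c,c), marked(e,a), marked(f,f)}
3. grab(a,c)  →  {linked(a,c), linked(a,f), linked(c,c), linked(e,e), linked(f,e), marked(c,c), marked(e,a), marked(f,f)}
optimal plan length = 3; 3 > 2

No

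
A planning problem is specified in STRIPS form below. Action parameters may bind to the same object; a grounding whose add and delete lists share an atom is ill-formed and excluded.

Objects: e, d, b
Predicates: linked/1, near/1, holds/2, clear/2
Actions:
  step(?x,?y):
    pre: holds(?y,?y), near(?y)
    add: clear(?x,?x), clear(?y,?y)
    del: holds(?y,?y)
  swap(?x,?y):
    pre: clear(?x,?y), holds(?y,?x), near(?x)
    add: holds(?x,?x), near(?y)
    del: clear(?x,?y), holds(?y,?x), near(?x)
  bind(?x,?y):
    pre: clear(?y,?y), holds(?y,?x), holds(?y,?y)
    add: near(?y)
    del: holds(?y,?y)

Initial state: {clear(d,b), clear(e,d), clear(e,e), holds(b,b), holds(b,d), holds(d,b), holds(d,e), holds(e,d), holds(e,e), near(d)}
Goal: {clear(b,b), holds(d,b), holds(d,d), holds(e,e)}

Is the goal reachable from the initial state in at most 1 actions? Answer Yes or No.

1. swap(d,b)  →  {clear(e,d), clear(e,e), holds(b,b), holds(d,b), holds(d,d), holds(d,e), holds(e,d), holds(e,e), near(b)}
2. step(e,b)  →  {clear(b,b), clear(e,d), clear(e,e), holds(d,b), holds(d,d), holds(d,e), holds(e,d), holds(e,e), near(b)}
optimal plan length = 2; 2 > 1

No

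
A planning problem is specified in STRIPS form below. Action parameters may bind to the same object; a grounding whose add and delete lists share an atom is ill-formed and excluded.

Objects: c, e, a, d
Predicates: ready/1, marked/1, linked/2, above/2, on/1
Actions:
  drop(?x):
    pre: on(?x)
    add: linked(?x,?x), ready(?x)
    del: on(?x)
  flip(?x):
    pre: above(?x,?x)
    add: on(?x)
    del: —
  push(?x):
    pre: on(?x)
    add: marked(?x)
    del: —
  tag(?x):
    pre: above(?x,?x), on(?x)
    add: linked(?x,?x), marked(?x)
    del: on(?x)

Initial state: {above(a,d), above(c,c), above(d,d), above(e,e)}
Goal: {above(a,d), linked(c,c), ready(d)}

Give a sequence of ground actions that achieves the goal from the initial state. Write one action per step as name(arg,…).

flip(c); drop(c); flip(d); drop(d)

1. flip(c)  →  {above(a,d), above(c,c), above(d,d), above(e,e), on(c)}
2. drop(c)  →  {above(a,d), above(c,c), above(d,d), above(e,e), linked(c,c), ready(c)}
3. flip(d)  →  {above(a,d), above(c,c), above(d,d), above(e,e), linked(c,c), on(d), ready(c)}
4. drop(d)  →  {above(a,d), above(c,c), above(d,d), above(e,e), linked(c,c), linked(d,d), ready(c), ready(d)}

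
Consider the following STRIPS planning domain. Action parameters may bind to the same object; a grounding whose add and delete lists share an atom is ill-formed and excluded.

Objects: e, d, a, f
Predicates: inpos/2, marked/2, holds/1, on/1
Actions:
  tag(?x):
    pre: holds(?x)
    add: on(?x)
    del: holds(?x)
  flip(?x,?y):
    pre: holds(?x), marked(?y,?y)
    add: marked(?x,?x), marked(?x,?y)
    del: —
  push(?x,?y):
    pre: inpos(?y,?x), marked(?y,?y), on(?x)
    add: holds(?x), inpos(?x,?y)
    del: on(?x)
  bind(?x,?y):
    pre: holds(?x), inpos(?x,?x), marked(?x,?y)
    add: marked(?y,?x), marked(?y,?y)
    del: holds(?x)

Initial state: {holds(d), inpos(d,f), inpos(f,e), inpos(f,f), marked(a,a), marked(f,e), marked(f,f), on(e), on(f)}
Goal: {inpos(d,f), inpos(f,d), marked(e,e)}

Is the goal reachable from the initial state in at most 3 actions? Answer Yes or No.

1. flip(d,a)  →  {holds(d), inpos(d,f), inpos(f,e), inpos(f,f), marked(a,a), marked(d,a), marked(d,d), marked(f,e), marked(f,f), on(e), on(f)}
2. push(f,d)  →  {holds(d), holds(f), inpos(d,f), inpos(f,d), inpos(f,e), inpos(f,f), marked(a,a), marked(d,a), marked(d,d), marked(f,e), marked(f,f), on(e)}
3. bind(f,e)  →  {holds(d), inpos(d,f), inpos(f,d), inpos(f,e), inpos(f,f), marked(a,a), marked(d,a), marked(d,d), marked(e,e), marked(e,f), marked(f,e), marked(f,f), on(e)}
optimal plan length = 3; 3 ≤ 3

Yes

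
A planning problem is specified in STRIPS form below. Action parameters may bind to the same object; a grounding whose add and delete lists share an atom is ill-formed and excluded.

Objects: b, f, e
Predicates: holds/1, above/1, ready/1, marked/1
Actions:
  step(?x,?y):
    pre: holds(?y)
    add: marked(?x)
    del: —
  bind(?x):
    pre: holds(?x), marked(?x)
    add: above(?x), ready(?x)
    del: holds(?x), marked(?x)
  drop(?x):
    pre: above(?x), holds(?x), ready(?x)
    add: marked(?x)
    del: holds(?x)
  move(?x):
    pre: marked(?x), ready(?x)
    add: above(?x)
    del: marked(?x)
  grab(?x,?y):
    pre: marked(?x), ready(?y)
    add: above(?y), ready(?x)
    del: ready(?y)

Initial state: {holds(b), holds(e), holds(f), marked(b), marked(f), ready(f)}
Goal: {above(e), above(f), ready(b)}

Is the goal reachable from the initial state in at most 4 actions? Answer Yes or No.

Yes

1. step(e,b)  →  {holds(b), holds(e), holds(f), marked(b), marked(e), marked(f), ready(f)}
2. bind(e)  →  {above(e), holds(b), holds(f), marked(b), marked(f), ready(e), ready(f)}
3. grab(b,f)  →  {above(e), above(f), holds(b), holds(f), marked(b), marked(f), ready(b), ready(e)}
optimal plan length = 3; 3 ≤ 4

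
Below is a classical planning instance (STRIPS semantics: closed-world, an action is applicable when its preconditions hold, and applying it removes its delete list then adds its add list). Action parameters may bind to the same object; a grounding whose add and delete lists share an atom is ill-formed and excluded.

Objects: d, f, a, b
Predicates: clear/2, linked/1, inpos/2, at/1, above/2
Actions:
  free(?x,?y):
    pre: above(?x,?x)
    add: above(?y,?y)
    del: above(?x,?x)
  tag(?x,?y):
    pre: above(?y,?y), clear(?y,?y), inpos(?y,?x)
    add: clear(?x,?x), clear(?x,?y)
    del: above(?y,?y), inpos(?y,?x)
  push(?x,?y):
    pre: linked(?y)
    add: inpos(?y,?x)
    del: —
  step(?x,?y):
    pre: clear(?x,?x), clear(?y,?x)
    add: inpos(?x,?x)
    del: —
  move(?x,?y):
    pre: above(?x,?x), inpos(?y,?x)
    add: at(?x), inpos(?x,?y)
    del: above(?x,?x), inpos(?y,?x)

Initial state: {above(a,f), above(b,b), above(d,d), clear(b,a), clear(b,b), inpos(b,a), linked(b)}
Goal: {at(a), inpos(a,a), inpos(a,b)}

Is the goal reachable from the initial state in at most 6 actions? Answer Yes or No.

1. free(d,a)  →  {above(a,a), above(a,f), above(b,b), clear(b,a), clear(b,b), inpos(b,a), linked(b)}
2. tag(a,b)  →  {above(a,a), above(a,f), clear(a,a), clear(a,b), clear(b,a), clear(b,b), linked(b)}
3. push(a,b)  →  {above(a,a), above(a,f), clear(a,a), clear(a,b), clear(b,a), clear(b,b), inpos(b,a), linked(b)}
4. step(a,a)  →  {above(a,a), above(a,f), clear(a,a), clear(a,b), clear(b,a), clear(b,b), inpos(a,a), inpos(b,a), linked(b)}
5. move(a,b)  →  {above(a,f), at(a), clear(a,a), clear(a,b), clear(b,a), clear(b,b), inpos(a,a), inpos(a,b), linked(b)}
optimal plan length = 5; 5 ≤ 6

Yes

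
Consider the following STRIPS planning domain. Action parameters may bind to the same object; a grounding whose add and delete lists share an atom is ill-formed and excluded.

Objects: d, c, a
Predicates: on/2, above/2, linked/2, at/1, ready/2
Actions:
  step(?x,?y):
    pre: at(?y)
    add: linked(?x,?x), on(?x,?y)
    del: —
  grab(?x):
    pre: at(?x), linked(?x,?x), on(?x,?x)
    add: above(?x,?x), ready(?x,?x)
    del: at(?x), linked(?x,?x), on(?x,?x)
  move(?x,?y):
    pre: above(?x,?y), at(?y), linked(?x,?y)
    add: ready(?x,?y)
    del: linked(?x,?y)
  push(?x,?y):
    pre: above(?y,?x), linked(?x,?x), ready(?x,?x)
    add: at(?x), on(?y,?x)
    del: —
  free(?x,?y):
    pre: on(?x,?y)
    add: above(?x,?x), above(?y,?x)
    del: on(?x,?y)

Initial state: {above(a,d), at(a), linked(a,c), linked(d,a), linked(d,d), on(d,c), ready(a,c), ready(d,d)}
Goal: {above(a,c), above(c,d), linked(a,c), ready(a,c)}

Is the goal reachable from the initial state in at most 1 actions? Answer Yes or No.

No

1. step(c,a)  →  {above(a,d), at(a), linked(a,c), linked(c,c), linked(d,a), linked(d,d), on(c,a), on(d,c), ready(a,c), ready(d,d)}
2. free(d,c)  →  {above(a,d), above(c,d), above(d,d), at(a), linked(a,c), linked(c,c), linked(d,a), linked(d,d), on(c,a), ready(a,c), ready(d,d)}
3. free(c,a)  →  {above(a,c), above(a,d), above(c,c), above(c,d), above(d,d), at(a), linked(a,c), linked(c,c), linked(d,a), linked(d,d), ready(a,c), ready(d,d)}
optimal plan length = 3; 3 > 1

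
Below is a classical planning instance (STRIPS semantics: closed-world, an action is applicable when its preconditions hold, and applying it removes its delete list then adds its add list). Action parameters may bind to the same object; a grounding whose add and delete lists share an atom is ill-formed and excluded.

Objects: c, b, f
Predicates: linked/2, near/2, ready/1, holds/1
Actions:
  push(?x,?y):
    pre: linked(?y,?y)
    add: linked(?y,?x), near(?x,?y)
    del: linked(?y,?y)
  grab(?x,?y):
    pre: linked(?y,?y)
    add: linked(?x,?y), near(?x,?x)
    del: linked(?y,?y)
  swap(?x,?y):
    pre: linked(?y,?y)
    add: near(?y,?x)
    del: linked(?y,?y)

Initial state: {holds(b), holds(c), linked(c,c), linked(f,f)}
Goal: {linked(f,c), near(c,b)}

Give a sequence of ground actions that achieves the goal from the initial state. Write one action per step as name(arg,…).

1. push(c,f)  →  {holds(b), holds(c), linked(c,c), linked(f,c), near(c,f)}
2. swap(b,c)  →  {holds(b), holds(c), linked(f,c), near(c,b), near(c,f)}

push(c,f); swap(b,c)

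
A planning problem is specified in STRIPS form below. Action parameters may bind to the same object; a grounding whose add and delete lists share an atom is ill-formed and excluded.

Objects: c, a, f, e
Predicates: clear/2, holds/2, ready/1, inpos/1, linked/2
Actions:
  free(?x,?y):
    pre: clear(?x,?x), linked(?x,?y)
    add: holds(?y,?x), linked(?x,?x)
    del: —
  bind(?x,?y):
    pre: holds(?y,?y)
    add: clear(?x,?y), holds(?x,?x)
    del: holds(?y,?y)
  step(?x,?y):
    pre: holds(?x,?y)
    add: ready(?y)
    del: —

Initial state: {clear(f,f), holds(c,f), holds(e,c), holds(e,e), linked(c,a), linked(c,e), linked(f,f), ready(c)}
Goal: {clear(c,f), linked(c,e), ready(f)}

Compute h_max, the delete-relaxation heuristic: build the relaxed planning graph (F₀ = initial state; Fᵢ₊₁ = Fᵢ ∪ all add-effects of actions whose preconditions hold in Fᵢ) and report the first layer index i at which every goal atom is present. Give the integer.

2

F0 = init (8 atoms)
F1 = F0 ∪ {clear(a,e), clear(c,e), clear(f,e), holds(a,a), holds(c,c), holds(f,f), ready(e), ready(f)}  (16 atoms)
F2 = F1 ∪ {clear(a,c), clear(a,f), clear(c,a), clear(c,f), clear(e,a), clear(e,c), clear(e,f), clear(f,a), clear(f,c), ready(a)}  (26 atoms)
goal ⊆ F2  ⇒  h_max = 2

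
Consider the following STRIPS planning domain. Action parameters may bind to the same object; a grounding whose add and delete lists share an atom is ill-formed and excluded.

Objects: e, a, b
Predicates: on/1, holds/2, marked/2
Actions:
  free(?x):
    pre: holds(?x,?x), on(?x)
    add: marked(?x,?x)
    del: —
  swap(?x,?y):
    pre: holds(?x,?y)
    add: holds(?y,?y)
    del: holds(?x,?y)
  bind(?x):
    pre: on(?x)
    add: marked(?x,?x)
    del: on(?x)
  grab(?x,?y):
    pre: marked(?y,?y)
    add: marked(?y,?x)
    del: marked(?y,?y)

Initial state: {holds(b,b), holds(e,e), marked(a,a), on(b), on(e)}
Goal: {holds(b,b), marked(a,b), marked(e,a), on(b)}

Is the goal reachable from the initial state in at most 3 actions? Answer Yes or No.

1. free(e)  →  {holds(b,b), holds(e,e), marked(a,a), marked(e,e), on(b), on(e)}
2. grab(a,e)  →  {holds(b,b), holds(e,e), marked(a,a), marked(e,a), on(b), on(e)}
3. grab(b,a)  →  {holds(b,b), holds(e,e), marked(a,b), marked(e,a), on(b), on(e)}
optimal plan length = 3; 3 ≤ 3

Yes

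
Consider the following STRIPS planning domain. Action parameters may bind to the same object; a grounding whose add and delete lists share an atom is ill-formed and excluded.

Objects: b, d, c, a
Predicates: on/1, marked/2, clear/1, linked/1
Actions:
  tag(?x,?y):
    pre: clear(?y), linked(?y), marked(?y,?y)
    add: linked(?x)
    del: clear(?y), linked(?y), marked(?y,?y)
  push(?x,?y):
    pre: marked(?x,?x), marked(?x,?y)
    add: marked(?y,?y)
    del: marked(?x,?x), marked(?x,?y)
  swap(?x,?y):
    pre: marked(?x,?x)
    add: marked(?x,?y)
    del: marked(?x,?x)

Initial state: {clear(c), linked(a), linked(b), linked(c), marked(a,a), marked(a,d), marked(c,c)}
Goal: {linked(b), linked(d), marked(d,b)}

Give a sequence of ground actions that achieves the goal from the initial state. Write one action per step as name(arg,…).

tag(d,c); push(a,d); swap(d,b)

1. tag(d,c)  →  {linked(a), linked(b), linked(d), marked(a,a), marked(a,d)}
2. push(a,d)  →  {linked(a), linked(b), linked(d), marked(d,d)}
3. swap(d,b)  →  {linked(a), linked(b), linked(d), marked(d,b)}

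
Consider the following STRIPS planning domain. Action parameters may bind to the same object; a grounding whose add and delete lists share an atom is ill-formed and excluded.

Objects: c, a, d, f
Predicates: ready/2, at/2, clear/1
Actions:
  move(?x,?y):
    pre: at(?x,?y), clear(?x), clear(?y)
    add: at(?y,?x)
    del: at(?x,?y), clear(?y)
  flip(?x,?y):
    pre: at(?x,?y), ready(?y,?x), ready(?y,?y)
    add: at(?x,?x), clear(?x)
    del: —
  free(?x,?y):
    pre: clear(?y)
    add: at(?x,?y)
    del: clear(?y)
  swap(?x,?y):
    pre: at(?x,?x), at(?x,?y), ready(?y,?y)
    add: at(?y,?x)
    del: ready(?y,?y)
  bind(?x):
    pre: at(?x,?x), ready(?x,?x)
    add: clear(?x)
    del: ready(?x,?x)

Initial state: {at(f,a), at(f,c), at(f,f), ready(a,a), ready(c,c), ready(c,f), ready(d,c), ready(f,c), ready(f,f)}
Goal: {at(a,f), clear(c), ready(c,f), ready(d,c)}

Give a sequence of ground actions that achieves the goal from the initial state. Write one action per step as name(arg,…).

swap(f,c); flip(c,f); swap(f,a)

1. swap(f,c)  →  {at(c,f), at(f,a), at(f,c), at(f,f), ready(a,a), ready(c,f), ready(d,c), ready(f,c), ready(f,f)}
2. flip(c,f)  →  {at(c,c), at(c,f), at(f,a), at(f,c), at(f,f), clear(c), ready(a,a), ready(c,f), ready(d,c), ready(f,c), ready(f,f)}
3. swap(f,a)  →  {at(a,f), at(c,c), at(c,f), at(f,a), at(f,c), at(f,f), clear(c), ready(c,f), ready(d,c), ready(f,c), ready(f,f)}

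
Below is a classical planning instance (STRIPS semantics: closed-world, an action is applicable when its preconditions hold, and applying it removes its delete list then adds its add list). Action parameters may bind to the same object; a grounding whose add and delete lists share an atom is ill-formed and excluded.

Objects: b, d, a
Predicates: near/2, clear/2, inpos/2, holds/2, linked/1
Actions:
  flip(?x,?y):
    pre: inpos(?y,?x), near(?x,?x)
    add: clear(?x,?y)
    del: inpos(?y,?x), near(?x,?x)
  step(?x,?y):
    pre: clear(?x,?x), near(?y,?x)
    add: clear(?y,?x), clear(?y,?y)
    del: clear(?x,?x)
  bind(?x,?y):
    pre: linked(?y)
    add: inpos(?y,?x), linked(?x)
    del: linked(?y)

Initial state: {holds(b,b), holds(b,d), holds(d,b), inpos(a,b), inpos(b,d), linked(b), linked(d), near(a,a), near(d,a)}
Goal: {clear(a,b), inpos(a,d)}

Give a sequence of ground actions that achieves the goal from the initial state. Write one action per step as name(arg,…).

bind(a,b); flip(a,b); bind(d,a)

1. bind(a,b)  →  {holds(b,b), holds(b,d), holds(d,b), inpos(a,b), inpos(b,a), inpos(b,d), linked(a), linked(d), near(a,a), near(d,a)}
2. flip(a,b)  →  {clear(a,b), holds(b,b), holds(b,d), holds(d,b), inpos(a,b), inpos(b,d), linked(a), linked(d), near(d,a)}
3. bind(d,a)  →  {clear(a,b), holds(b,b), holds(b,d), holds(d,b), inpos(a,b), inpos(a,d), inpos(b,d), linked(d), near(d,a)}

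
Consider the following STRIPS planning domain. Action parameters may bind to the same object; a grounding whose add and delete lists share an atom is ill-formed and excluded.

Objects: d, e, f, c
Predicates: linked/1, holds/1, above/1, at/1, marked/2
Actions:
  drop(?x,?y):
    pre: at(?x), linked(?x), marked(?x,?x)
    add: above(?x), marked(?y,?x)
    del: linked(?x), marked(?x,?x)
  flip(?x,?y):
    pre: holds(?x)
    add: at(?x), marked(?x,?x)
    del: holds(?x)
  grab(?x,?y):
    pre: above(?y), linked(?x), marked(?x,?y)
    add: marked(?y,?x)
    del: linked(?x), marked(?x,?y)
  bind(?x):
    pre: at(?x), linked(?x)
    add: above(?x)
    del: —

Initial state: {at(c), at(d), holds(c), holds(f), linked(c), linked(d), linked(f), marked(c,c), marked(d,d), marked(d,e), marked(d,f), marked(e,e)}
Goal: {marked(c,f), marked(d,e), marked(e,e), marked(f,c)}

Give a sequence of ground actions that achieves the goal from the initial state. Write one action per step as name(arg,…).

1. drop(c,f)  →  {above(c), at(c), at(d), holds(c), holds(f), linked(d), linked(f), marked(d,d), marked(d,e), marked(d,f), marked(e,e), marked(f,c)}
2. flip(f,d)  →  {above(c), at(c), at(d), at(f), holds(c), linked(d), linked(f), marked(d,d), marked(d,e), marked(d,f), marked(e,e), marked(f,c), marked(f,f)}
3. drop(f,c)  →  {above(c), above(f), at(c), at(d), at(f), holds(c), linked(d), marked(c,f), marked(d,d), marked(d,e), marked(d,f), marked(e,e), marked(f,c)}

drop(c,f); flip(f,d); drop(f,c)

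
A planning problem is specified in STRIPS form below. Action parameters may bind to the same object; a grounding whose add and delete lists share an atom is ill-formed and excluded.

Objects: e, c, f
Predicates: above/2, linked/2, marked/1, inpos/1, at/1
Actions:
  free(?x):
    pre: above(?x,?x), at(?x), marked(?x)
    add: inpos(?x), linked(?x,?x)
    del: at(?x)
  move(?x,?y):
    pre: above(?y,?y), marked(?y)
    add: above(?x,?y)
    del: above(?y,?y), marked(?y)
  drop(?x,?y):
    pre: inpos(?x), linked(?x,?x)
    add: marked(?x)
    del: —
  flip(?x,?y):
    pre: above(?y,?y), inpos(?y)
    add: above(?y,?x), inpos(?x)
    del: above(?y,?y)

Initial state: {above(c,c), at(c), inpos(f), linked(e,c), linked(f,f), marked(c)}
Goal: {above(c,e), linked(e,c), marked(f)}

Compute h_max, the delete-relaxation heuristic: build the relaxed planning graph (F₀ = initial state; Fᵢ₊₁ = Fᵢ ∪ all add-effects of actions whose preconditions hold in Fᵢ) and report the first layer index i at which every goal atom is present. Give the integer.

F0 = init (6 atoms)
F1 = F0 ∪ {above(e,c), above(f,c), inpos(c), linked(c,c), marked(f)}  (11 atoms)
F2 = F1 ∪ {above(c,e), above(c,f), inpos(e)}  (14 atoms)
goal ⊆ F2  ⇒  h_max = 2

2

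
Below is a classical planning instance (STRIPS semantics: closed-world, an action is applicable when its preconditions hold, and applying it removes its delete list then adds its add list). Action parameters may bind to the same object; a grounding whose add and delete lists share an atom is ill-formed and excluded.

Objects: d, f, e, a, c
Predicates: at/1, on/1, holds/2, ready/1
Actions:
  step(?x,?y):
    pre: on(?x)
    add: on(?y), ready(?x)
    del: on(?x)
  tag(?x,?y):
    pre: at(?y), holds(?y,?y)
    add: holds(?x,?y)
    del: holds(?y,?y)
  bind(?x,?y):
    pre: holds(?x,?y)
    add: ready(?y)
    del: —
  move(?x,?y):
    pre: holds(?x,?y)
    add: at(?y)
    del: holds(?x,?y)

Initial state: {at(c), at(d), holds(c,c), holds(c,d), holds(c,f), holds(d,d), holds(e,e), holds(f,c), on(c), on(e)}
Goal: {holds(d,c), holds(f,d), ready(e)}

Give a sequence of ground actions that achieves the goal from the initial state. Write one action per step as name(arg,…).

1. step(e,d)  →  {at(c), at(d), holds(c,c), holds(c,d), holds(c,f), holds(d,d), holds(e,e), holds(f,c), on(c), on(d), ready(e)}
2. tag(d,c)  →  {at(c), at(d), holds(c,d), holds(c,f), holds(d,c), holds(d,d), holds(e,e), holds(f,c), on(c), on(d), ready(e)}
3. tag(f,d)  →  {at(c), at(d), holds(c,d), holds(c,f), holds(d,c), holds(e,e), holds(f,c), holds(f,d), on(c), on(d), ready(e)}

step(e,d); tag(d,c); tag(f,d)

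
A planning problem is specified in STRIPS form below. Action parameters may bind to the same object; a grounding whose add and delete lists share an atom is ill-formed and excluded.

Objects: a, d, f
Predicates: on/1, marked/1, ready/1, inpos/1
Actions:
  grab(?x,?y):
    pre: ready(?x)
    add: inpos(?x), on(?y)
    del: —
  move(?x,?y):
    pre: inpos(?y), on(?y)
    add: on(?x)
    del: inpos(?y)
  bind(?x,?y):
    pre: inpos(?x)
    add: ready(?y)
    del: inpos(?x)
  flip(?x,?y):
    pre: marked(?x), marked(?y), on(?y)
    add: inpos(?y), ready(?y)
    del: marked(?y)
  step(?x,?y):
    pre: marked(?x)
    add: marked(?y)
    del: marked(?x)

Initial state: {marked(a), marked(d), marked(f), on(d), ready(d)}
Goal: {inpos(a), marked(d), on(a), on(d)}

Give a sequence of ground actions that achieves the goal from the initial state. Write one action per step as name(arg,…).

1. grab(d,a)  →  {inpos(d), marked(a), marked(d), marked(f), on(a), on(d), ready(d)}
2. flip(a,a)  →  {inpos(a), inpos(d), marked(d), marked(f), on(a), on(d), ready(a), ready(d)}

grab(d,a); flip(a,a)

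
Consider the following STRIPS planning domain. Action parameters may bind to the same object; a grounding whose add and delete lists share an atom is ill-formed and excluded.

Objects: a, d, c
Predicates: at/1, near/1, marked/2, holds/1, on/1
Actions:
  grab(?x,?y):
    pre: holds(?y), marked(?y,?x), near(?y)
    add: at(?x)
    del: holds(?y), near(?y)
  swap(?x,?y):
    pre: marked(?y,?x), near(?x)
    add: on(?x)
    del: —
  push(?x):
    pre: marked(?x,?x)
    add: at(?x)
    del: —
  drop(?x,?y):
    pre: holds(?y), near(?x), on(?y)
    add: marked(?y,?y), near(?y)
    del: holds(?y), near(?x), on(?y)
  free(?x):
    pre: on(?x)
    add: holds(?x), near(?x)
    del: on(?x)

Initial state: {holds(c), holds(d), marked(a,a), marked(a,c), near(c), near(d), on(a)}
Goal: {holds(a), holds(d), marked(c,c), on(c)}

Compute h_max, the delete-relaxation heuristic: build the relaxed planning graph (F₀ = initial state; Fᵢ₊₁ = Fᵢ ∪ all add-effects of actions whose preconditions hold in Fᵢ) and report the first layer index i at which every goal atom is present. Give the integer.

F0 = init (7 atoms)
F1 = F0 ∪ {at(a), holds(a), near(a), on(c)}  (11 atoms)
F2 = F1 ∪ {at(c), marked(c,c)}  (13 atoms)
goal ⊆ F2  ⇒  h_max = 2

2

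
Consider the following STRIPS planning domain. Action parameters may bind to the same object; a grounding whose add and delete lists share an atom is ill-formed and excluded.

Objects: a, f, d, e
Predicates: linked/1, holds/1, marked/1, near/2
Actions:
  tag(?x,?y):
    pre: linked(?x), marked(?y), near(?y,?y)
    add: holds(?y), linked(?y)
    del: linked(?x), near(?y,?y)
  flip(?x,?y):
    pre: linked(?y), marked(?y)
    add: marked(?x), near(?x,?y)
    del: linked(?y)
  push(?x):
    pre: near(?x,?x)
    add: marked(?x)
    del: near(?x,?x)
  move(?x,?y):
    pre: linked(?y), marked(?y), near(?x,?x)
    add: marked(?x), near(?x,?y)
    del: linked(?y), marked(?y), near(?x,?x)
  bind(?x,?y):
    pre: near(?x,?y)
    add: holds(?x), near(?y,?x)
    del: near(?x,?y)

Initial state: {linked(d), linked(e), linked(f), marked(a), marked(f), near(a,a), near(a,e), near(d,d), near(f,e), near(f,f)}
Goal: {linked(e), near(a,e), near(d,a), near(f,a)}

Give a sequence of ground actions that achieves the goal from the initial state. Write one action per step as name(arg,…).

1. tag(d,a)  →  {holds(a), linked(a), linked(e), linked(f), marked(a), marked(f), near(a,e), near(d,d), near(f,e), near(f,f)}
2. flip(a,f)  →  {holds(a), linked(a), linked(e), marked(a), marked(f), near(a,e), near(a,f), near(d,d), near(f,e), near(f,f)}
3. flip(d,a)  →  {holds(a), linked(e), marked(a), marked(d), marked(f), near(a,e), near(a,f), near(d,a), near(d,d), near(f,e), near(f,f)}
4. bind(a,f)  →  {holds(a), linked(e), marked(a), marked(d), marked(f), near(a,e), near(d,a), near(d,d), near(f,a), near(f,e), near(f,f)}

tag(d,a); flip(a,f); flip(d,a); bind(a,f)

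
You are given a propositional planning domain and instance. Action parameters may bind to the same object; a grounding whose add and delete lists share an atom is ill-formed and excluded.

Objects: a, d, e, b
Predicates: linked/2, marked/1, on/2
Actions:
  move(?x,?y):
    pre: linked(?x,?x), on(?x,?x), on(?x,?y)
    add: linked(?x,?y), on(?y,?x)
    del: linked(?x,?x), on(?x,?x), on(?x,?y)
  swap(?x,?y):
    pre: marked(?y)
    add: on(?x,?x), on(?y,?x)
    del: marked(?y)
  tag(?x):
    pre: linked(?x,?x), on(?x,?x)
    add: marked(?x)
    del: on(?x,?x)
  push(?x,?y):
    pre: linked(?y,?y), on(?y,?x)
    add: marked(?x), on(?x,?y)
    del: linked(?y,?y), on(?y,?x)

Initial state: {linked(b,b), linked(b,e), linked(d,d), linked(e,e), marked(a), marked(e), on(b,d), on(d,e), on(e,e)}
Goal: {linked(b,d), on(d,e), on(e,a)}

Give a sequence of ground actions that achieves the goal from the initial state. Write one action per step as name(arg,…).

swap(a,e); swap(b,a); move(b,d)

1. swap(a,e)  →  {linked(b,b), linked(b,e), linked(d,d), linked(e,e), marked(a), on(a,a), on(b,d), on(d,e), on(e,a), on(e,e)}
2. swap(b,a)  →  {linked(b,b), linked(b,e), linked(d,d), linked(e,e), on(a,a), on(a,b), on(b,b), on(b,d), on(d,e), on(e,a), on(e,e)}
3. move(b,d)  →  {linked(b,d), linked(b,e), linked(d,d), linked(e,e), on(a,a), on(a,b), on(d,b), on(d,e), on(e,a), on(e,e)}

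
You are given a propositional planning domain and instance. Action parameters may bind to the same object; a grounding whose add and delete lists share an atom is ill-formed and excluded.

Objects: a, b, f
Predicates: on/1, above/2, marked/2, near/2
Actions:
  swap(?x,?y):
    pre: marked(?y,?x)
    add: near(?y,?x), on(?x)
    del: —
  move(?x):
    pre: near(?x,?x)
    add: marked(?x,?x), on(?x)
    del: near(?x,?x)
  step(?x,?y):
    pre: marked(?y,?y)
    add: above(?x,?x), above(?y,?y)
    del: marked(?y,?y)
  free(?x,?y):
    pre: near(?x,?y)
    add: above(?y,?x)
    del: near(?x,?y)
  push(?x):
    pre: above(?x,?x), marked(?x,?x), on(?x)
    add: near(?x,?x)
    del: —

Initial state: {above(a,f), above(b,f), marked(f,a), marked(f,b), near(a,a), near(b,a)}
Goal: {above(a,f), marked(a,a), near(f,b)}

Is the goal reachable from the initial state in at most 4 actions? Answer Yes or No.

Yes

1. swap(b,f)  →  {above(a,f), above(b,f), marked(f,a), marked(f,b), near(a,a), near(b,a), near(f,b), on(b)}
2. move(a)  →  {above(a,f), above(b,f), marked(a,a), marked(f,a), marked(f,b), near(b,a), near(f,b), on(a), on(b)}
optimal plan length = 2; 2 ≤ 4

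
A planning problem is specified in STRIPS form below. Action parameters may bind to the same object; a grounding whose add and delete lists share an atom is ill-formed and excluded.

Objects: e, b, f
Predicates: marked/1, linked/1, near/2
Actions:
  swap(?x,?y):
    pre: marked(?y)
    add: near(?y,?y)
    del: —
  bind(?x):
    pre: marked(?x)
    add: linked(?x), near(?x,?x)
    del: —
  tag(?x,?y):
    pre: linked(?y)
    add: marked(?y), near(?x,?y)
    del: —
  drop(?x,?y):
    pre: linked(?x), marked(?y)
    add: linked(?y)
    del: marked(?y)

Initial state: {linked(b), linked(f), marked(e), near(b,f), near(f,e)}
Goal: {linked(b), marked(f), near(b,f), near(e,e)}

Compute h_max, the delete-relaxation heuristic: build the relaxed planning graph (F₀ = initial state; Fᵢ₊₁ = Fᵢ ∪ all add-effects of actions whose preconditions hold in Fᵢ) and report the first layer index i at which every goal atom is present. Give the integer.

F0 = init (5 atoms)
F1 = F0 ∪ {linked(e), marked(b), marked(f), near(b,b), near(e,b), near(e,e), near(e,f), near(f,b), near(f,f)}  (14 atoms)
goal ⊆ F1  ⇒  h_max = 1

1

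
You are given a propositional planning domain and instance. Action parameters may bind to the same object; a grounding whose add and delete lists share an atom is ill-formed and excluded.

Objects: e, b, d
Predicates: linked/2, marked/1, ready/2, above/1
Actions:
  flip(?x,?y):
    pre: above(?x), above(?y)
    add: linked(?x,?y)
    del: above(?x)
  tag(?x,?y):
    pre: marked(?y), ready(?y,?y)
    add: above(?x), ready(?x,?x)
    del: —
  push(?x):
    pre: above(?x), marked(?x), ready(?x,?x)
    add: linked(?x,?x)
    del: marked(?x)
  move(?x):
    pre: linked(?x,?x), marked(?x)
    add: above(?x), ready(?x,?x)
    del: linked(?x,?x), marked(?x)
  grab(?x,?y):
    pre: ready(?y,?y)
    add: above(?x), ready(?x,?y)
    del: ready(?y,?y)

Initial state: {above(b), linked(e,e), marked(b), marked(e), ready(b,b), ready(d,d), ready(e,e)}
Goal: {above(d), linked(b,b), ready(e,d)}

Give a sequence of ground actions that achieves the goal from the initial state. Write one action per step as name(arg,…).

flip(b,b); tag(d,e); grab(e,d)

1. flip(b,b)  →  {linked(b,b), linked(e,e), marked(b), marked(e), ready(b,b), ready(d,d), ready(e,e)}
2. tag(d,e)  →  {above(d), linked(b,b), linked(e,e), marked(b), marked(e), ready(b,b), ready(d,d), ready(e,e)}
3. grab(e,d)  →  {above(d), above(e), linked(b,b), linked(e,e), marked(b), marked(e), ready(b,b), ready(e,d), ready(e,e)}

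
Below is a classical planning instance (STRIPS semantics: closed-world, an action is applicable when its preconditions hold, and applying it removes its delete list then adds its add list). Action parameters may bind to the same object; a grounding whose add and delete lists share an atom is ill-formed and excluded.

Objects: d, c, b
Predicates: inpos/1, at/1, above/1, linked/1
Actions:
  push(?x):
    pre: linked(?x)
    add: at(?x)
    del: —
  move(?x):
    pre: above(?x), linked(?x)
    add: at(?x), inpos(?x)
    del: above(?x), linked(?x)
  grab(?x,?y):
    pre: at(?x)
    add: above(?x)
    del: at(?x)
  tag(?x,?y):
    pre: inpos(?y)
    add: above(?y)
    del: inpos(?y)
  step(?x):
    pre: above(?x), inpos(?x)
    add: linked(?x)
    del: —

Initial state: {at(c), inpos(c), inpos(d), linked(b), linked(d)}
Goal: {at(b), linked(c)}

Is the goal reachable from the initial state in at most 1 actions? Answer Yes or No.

No

1. push(b)  →  {at(b), at(c), inpos(c), inpos(d), linked(b), linked(d)}
2. grab(c,d)  →  {above(c), at(b), inpos(c), inpos(d), linked(b), linked(d)}
3. step(c)  →  {above(c), at(b), inpos(c), inpos(d), linked(b), linked(c), linked(d)}
optimal plan length = 3; 3 > 1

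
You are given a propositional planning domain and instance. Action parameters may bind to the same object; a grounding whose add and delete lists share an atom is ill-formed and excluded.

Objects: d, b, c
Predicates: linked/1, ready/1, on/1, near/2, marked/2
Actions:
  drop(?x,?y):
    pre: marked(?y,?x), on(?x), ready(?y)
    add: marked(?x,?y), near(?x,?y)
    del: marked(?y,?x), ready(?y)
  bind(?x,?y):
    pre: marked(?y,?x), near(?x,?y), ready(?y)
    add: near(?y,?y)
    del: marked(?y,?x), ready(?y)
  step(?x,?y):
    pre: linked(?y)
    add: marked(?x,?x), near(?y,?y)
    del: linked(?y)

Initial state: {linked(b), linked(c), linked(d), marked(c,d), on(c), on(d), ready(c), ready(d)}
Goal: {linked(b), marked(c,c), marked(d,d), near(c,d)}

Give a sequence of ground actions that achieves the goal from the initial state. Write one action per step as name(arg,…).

1. drop(d,c)  →  {linked(b), linked(c), linked(d), marked(d,c), near(d,c), on(c), on(d), ready(d)}
2. drop(c,d)  →  {linked(b), linked(c), linked(d), marked(c,d), near(c,d), near(d,c), on(c), on(d)}
3. step(d,d)  →  {linked(b), linked(c), marked(c,d), marked(d,d), near(c,d), near(d,c), near(d,d), on(c), on(d)}
4. step(c,c)  →  {linked(b), marked(c,c), marked(c,d), marked(d,d), near(c,c), near(c,d), near(d,c), near(d,d), on(c), on(d)}

drop(d,c); drop(c,d); step(d,d); step(c,c)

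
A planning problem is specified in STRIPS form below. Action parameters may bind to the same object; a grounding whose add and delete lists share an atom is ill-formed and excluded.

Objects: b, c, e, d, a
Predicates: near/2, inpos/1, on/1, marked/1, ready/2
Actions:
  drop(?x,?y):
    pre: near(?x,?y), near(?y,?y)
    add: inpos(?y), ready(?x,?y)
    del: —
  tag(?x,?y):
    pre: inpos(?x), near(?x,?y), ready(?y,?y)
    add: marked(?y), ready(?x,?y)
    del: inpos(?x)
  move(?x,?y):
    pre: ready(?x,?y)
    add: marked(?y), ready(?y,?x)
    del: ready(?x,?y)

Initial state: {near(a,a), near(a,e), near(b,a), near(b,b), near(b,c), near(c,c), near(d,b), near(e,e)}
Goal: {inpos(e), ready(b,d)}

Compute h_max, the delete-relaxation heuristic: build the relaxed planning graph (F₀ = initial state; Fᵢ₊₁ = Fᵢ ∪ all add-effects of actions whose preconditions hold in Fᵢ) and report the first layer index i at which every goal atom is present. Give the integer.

F0 = init (8 atoms)
F1 = F0 ∪ {inpos(a), inpos(b), inpos(c), inpos(e), ready(a,a), ready(a,e), ready(b,a), ready(b,b), ready(b,c), ready(c,c), ready(d,b), ready(e,e)}  (20 atoms)
F2 = F1 ∪ {marked(a), marked(b), marked(c), marked(e), ready(a,b), ready(b,d), ready(c,b), ready(e,a)}  (28 atoms)
goal ⊆ F2  ⇒  h_max = 2

2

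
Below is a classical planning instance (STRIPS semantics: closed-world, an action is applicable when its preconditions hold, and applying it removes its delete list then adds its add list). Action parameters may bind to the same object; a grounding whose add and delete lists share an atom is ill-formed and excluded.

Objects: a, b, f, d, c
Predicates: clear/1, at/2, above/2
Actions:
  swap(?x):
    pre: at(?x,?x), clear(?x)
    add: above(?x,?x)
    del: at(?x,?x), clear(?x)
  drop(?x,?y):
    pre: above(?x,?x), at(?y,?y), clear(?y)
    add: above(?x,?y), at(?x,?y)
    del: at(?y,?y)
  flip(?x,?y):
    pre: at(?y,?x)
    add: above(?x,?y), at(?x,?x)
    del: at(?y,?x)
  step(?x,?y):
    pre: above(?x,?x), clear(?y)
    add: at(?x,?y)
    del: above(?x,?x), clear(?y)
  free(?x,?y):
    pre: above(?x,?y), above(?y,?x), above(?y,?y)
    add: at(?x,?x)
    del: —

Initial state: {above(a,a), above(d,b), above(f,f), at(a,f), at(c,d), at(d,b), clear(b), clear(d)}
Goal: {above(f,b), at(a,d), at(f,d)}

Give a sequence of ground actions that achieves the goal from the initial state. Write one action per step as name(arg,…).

1. flip(b,d)  →  {above(a,a), above(b,d), above(d,b), above(f,f), at(a,f), at(b,b), at(c,d), clear(b), clear(d)}
2. drop(f,b)  →  {above(a,a), above(b,d), above(d,b), above(f,b), above(f,f), at(a,f), at(c,d), at(f,b), clear(b), clear(d)}
3. flip(d,c)  →  {above(a,a), above(b,d), above(d,b), above(d,c), above(f,b), above(f,f), at(a,f), at(d,d), at(f,b), clear(b), clear(d)}
4. drop(a,d)  →  {above(a,a), above(a,d), above(b,d), above(d,b), above(d,c), above(f,b), above(f,f), at(a,d), at(a,f), at(f,b), clear(b), clear(d)}
5. step(f,d)  →  {above(a,a), above(a,d), above(b,d), above(d,b), above(d,c), above(f,b), at(a,d), at(a,f), at(f,b), at(f,d), clear(b)}

flip(b,d); drop(f,b); flip(d,c); drop(a,d); step(f,d)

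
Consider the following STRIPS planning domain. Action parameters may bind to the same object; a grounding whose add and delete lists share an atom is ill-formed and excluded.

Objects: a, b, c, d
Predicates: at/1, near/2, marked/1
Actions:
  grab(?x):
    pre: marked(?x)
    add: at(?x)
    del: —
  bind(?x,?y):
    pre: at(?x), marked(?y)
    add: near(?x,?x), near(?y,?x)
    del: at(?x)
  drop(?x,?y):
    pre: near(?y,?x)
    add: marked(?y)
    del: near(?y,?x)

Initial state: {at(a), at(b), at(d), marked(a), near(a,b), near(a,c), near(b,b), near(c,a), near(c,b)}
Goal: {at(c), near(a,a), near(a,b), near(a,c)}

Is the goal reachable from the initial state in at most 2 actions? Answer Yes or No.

No

1. bind(a,a)  →  {at(b), at(d), marked(a), near(a,a), near(a,b), near(a,c), near(b,b), near(c,a), near(c,b)}
2. drop(a,c)  →  {at(b), at(d), marked(a), marked(c), near(a,a), near(a,b), near(a,c), near(b,b), near(c,b)}
3. grab(c)  →  {at(b), at(c), at(d), marked(a), marked(c), near(a,a), near(a,b), near(a,c), near(b,b), near(c,b)}
optimal plan length = 3; 3 > 2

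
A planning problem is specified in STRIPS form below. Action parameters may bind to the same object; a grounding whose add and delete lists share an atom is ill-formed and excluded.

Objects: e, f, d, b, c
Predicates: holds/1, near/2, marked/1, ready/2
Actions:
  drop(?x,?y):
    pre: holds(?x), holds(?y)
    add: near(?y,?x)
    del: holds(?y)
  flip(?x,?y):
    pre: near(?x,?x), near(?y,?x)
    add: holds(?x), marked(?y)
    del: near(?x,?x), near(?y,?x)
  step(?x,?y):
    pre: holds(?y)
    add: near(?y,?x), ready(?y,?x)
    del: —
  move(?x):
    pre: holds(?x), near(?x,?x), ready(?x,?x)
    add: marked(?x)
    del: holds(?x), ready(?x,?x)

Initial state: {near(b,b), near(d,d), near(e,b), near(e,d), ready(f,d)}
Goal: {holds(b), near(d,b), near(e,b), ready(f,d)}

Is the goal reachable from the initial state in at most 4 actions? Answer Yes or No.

Yes

1. flip(d,e)  →  {holds(d), marked(e), near(b,b), near(e,b), ready(f,d)}
2. flip(b,b)  →  {holds(b), holds(d), marked(b), marked(e), near(e,b), ready(f,d)}
3. drop(b,d)  →  {holds(b), marked(b), marked(e), near(d,b), near(e,b), ready(f,d)}
optimal plan length = 3; 3 ≤ 4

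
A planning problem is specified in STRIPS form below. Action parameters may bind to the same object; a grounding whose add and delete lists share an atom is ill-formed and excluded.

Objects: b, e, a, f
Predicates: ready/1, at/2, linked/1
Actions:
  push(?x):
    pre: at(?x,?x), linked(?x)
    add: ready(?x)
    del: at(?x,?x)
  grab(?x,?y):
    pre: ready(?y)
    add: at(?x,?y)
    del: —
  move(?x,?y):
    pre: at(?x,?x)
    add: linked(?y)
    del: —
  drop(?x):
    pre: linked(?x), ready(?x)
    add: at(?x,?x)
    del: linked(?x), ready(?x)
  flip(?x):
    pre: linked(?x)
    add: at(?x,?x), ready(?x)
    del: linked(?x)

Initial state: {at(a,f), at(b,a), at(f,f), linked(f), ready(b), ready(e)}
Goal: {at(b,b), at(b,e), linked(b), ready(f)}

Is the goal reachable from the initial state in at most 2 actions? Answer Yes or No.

1. push(f)  →  {at(a,f), at(b,a), linked(f), ready(b), ready(e), ready(f)}
2. grab(b,b)  →  {at(a,f), at(b,a), at(b,b), linked(f), ready(b), ready(e), ready(f)}
3. grab(b,e)  →  {at(a,f), at(b,a), at(b,b), at(b,e), linked(f), ready(b), ready(e), ready(f)}
4. move(b,b)  →  {at(a,f), at(b,a), at(b,b), at(b,e), linked(b), linked(f), ready(b), ready(e), ready(f)}
optimal plan length = 4; 4 > 2

No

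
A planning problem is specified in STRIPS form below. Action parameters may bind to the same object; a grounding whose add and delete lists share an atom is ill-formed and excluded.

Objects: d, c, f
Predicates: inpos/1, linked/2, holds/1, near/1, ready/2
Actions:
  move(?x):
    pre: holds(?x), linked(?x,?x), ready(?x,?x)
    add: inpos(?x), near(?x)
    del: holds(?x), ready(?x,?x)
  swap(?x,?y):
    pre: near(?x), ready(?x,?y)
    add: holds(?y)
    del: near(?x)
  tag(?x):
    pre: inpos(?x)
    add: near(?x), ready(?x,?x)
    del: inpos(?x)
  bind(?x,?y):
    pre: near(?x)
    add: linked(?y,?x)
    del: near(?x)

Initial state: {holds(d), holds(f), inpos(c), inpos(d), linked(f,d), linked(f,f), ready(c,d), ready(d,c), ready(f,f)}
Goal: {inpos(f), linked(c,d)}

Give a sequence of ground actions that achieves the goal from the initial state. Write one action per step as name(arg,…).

move(f); tag(d); bind(d,c)

1. move(f)  →  {holds(d), inpos(c), inpos(d), inpos(f), linked(f,d), linked(f,f), near(f), ready(c,d), ready(d,c)}
2. tag(d)  →  {holds(d), inpos(c), inpos(f), linked(f,d), linked(f,f), near(d), near(f), ready(c,d), ready(d,c), ready(d,d)}
3. bind(d,c)  →  {holds(d), inpos(c), inpos(f), linked(c,d), linked(f,d), linked(f,f), near(f), ready(c,d), ready(d,c), ready(d,d)}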